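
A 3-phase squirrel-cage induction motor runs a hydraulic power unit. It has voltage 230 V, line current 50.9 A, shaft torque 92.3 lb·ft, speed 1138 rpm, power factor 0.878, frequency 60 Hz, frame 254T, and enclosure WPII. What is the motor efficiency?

83.8 %

τ = 92.3 lb·ft × 1.356 = 125.2 N·m
ω = 2π × 1138/60 = 119.2 rad/s; P_out = τω = 125.2 × 119.2 = 14924 W
P_in = √3·V_L·I_L·cosφ = 1.732 × 230 × 50.9 × 0.878 = 17803 W
η = P_out / P_in = 14924 / 17803 = 0.838 = 83.8%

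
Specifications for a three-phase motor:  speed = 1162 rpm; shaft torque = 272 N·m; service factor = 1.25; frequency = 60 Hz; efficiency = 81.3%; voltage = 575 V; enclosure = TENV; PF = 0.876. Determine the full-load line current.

46.7 A

ω = 2π×1162/60 = 121.7 rad/s; P_out = τω = 272 × 121.7 = 33102 W
P_in = P_out / η = 33102 / 0.813 = 40716 W
I_L = P_in / (√3·V_L·cosφ) = 40716 / (1.732 × 575 × 0.876) = 46.7 A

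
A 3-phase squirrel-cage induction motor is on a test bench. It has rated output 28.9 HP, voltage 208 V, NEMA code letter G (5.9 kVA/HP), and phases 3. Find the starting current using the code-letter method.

S_LR = 5.9 × 28.9 = 170.51 kVA
I_LR = S_LR/(√3·V_L) = 170510/(1.732×208) = 473 A

473 A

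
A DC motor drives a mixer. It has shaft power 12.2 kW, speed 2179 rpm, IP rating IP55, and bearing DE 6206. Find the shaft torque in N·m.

53.5 N·m

ω = 2π × 2179/60 = 228.2 rad/s
τ = P/ω = 12200/228.2 = 53.5 N·m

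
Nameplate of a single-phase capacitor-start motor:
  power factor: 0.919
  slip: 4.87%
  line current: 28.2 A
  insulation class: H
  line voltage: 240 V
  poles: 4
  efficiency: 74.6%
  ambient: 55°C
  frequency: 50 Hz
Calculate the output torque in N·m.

31.1 N·m

P_in = V·I·cosφ = 240 × 28.2 × 0.919 = 6220 W
P_out = η·P_in = 0.746 × 6220 = 4640 W
n_s = 120×50/4 = 1500 rpm; n = 1500×(1−0.0487) = 1427 rpm
ω = 2π×1427/60 = 149.4 rad/s
τ = P_out/ω = 4640/149.4 = 31.1 N·m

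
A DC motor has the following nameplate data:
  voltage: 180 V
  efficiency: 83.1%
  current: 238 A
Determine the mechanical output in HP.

P_in = V·I = 180 × 238 = 42840 W
P_out = η·P_in = 0.831 × 42840 = 35600 W
= 35600/746 = 47.7 HP

47.7 HP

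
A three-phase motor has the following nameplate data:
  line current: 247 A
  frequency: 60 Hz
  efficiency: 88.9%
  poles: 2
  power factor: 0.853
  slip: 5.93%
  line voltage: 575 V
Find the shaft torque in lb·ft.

388 lb·ft

P_in = √3·V·I·cosφ = 1.732 × 575 × 247 × 0.853 = 209827 W
P_out = η·P_in = 0.889 × 209827 = 186536 W
n_s = 120×60/2 = 3600 rpm; n = 3600×(1−0.0593) = 3387 rpm
ω = 2π×3387/60 = 354.7 rad/s
τ = P_out/ω = 186536/354.7 = 525.9 N·m
In lb·ft: 525.9/1.356 = 388 lb·ft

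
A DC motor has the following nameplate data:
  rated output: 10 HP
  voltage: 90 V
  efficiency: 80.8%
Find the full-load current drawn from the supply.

P_out = 10 × 746 = 7460 W
P_in = P_out / η = 7460 / 0.808 = 9233 W
I = P_in / V = 9233 / 90 = 103 A

103 A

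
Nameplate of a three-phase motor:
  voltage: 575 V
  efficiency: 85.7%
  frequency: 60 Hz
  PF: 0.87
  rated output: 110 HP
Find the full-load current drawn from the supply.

111 A

P_out = 110 × 746 = 82060 W
P_in = P_out / η = 82060 / 0.857 = 95753 W
I_L = P_in / (√3·V_L·cosφ) = 95753 / (1.732 × 575 × 0.87) = 111 A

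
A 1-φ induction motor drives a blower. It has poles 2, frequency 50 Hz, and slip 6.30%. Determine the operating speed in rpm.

2811 rpm

n_s = 120f/p = 120×50/2 = 3000 rpm
n = n_s(1 − s) = 3000 × (1 − 0.063) = 2811 rpm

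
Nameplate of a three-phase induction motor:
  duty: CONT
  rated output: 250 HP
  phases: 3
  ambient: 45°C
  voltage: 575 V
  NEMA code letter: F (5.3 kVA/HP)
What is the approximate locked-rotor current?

1330 A

S_LR = 5.3 × 250 = 1325 kVA
I_LR = S_LR/(√3·V_L) = 1325000/(1.732×575) = 1330 A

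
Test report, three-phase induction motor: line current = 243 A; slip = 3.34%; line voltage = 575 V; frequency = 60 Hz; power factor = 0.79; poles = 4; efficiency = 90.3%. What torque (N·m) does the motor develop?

P_in = √3·V·I·cosφ = 1.732 × 575 × 243 × 0.79 = 191183 W
P_out = η·P_in = 0.903 × 191183 = 172638 W
n_s = 120×60/4 = 1800 rpm; n = 1800×(1−0.0334) = 1740 rpm
ω = 2π×1740/60 = 182.2 rad/s
τ = P_out/ω = 172638/182.2 = 948 N·m

948 N·m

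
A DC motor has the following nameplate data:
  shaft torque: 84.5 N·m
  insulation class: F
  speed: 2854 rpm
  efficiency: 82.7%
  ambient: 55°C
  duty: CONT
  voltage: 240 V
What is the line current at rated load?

127 A

ω = 2π×2854/60 = 298.9 rad/s; P_out = τω = 84.5 × 298.9 = 25257 W
P_in = P_out / η = 25257 / 0.827 = 30541 W
I = P_in / V = 30541 / 240 = 127 A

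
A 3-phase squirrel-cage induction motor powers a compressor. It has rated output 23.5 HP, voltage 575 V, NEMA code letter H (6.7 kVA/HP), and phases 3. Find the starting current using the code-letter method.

S_LR = 6.7 × 23.5 = 157.45 kVA
I_LR = S_LR/(√3·V_L) = 157450/(1.732×575) = 158 A

158 A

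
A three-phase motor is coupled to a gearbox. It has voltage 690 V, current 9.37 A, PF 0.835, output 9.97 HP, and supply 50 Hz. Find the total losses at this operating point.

1910 W

P_in = √3·V·I·cosφ = 1.732×690×9.37×0.835 = 9350 W
P_out = 9.97×746 = 7438 W
Losses = P_in − P_out = 9350 − 7438 = 1912 W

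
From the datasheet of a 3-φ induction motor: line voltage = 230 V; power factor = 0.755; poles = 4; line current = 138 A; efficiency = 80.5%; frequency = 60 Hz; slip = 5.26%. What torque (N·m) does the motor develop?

P_in = √3·V·I·cosφ = 1.732 × 230 × 138 × 0.755 = 41505 W
P_out = η·P_in = 0.805 × 41505 = 33412 W
n_s = 120×60/4 = 1800 rpm; n = 1800×(1−0.0526) = 1705 rpm
ω = 2π×1705/60 = 178.5 rad/s
τ = P_out/ω = 33412/178.5 = 187 N·m

187 N·m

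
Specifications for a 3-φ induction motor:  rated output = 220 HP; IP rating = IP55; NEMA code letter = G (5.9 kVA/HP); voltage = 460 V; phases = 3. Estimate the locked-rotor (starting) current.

S_LR = 5.9 × 220 = 1298 kVA
I_LR = S_LR/(√3·V_L) = 1298000/(1.732×460) = 1630 A

1630 A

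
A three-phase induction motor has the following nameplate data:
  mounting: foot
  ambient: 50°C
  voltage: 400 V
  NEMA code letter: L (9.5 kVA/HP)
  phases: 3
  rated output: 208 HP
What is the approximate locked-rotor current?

S_LR = 9.5 × 208 = 1976 kVA
I_LR = S_LR/(√3·V_L) = 1976000/(1.732×400) = 2850 A

2850 A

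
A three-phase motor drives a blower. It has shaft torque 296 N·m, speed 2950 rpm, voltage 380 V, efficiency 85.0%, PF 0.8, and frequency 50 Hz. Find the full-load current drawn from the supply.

204 A

ω = 2π×2950/60 = 308.9 rad/s; P_out = τω = 296 × 308.9 = 91434 W
P_in = P_out / η = 91434 / 0.850 = 107569 W
I_L = P_in / (√3·V_L·cosφ) = 107569 / (1.732 × 380 × 0.8) = 204 A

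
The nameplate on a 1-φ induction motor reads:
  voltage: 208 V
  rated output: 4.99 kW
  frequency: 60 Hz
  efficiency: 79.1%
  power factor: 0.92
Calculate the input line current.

P_out = 4.99 kW = 4990 W
P_in = P_out / η = 4990 / 0.791 = 6308 W
I = P_in / (V·cosφ) = 6308 / (208 × 0.92) = 33 A

33 A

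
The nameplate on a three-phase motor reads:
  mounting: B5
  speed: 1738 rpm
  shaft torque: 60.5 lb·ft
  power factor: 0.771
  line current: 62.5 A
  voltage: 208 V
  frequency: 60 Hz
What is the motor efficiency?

τ = 60.5 lb·ft × 1.356 = 82.04 N·m
ω = 2π × 1738/60 = 182 rad/s; P_out = τω = 82.04 × 182 = 14931 W
P_in = √3·V_L·I_L·cosφ = 1.732 × 208 × 62.5 × 0.771 = 17360 W
η = P_out / P_in = 14931 / 17360 = 0.860 = 86.0%

86.0 %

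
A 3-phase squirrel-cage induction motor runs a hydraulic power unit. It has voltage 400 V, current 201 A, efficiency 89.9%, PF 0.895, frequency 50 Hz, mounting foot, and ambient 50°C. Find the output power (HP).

150 HP

P_in = √3·V·I·cosφ = 1.732 × 400 × 201 × 0.895 = 124631 W
P_out = η·P_in = 0.899 × 124631 = 112043 W
= 112043/746 = 150 HP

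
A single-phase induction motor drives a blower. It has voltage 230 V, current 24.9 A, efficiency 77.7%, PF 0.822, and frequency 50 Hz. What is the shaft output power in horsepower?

P_in = V·I·cosφ = 230 × 24.9 × 0.822 = 4708 W
P_out = η·P_in = 0.777 × 4708 = 3658 W
= 3658/746 = 4.9 HP

4.9 HP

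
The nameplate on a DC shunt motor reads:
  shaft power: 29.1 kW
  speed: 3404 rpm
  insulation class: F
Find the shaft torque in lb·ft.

60.2 lb·ft

ω = 2π × 3404/60 = 356.5 rad/s
τ = P/ω = 29100/356.5 = 81.63 N·m
In lb·ft: 81.63/1.356 = 60.2 lb·ft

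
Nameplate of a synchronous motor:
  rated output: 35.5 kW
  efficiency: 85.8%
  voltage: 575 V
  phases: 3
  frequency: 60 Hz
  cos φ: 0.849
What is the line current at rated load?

48.9 A

P_out = 35.5 kW = 35500 W
P_in = P_out / η = 35500 / 0.858 = 41375 W
I_L = P_in / (√3·V_L·cosφ) = 41375 / (1.732 × 575 × 0.849) = 48.9 A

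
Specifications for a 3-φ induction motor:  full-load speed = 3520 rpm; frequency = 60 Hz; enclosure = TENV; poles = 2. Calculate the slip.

n_s = 120f/p = 120×60/2 = 3600 rpm
s = (n_s − n)/n_s = (3600 − 3520)/3600 = 0.0222

2.22 %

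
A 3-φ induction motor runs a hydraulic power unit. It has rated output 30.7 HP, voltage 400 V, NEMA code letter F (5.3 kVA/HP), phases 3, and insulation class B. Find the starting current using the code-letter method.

S_LR = 5.3 × 30.7 = 162.71 kVA
I_LR = S_LR/(√3·V_L) = 162710/(1.732×400) = 235 A

235 A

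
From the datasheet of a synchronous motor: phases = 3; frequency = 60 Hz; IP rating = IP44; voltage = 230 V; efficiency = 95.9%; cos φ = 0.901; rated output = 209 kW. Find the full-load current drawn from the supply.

607 A

P_out = 209 kW = 209000 W
P_in = P_out / η = 209000 / 0.959 = 217935 W
I_L = P_in / (√3·V_L·cosφ) = 217935 / (1.732 × 230 × 0.901) = 607 A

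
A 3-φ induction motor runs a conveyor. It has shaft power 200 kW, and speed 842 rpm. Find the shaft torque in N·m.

2270 N·m

ω = 2π × 842/60 = 88.17 rad/s
τ = P/ω = 200000/88.17 = 2270 N·m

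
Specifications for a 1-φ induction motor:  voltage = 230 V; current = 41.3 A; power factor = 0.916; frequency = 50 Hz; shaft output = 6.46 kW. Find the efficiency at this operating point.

74.2 %

P_out = 6.46 kW = 6460 W
P_in = V·I·cosφ = 230 × 41.3 × 0.916 = 8701 W
η = P_out / P_in = 6460 / 8701 = 0.742 = 74.2%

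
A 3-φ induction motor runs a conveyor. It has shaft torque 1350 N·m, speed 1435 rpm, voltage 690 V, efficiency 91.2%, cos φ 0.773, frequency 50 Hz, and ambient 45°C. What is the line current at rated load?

241 A

ω = 2π×1435/60 = 150.3 rad/s; P_out = τω = 1350 × 150.3 = 202905 W
P_in = P_out / η = 202905 / 0.912 = 222484 W
I_L = P_in / (√3·V_L·cosφ) = 222484 / (1.732 × 690 × 0.773) = 241 A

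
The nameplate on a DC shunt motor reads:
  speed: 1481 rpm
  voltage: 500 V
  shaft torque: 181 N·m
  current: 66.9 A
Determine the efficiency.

83.9 %

ω = 2π × 1481/60 = 155.1 rad/s; P_out = τω = 181 × 155.1 = 28073 W
P_in = V·I = 500 × 66.9 = 33450 W
η = P_out / P_in = 28073 / 33450 = 0.839 = 83.9%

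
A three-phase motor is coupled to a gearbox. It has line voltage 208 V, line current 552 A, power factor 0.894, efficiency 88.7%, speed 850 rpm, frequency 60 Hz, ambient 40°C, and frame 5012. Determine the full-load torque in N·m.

1770 N·m

P_in = √3·V·I·cosφ = 1.732 × 208 × 552 × 0.894 = 177782 W
P_out = η·P_in = 0.887 × 177782 = 157693 W
n = 850 rpm
ω = 2π×850/60 = 89.01 rad/s
τ = P_out/ω = 157693/89.01 = 1770 N·m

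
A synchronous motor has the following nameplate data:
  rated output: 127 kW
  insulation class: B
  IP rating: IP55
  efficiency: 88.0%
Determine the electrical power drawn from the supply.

144 kW

P_out = 127000 W
P_in = P_out/η = 127000/0.88 = 144318 W = 144 kW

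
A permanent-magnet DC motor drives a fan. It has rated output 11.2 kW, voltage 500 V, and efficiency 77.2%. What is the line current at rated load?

29 A

P_out = 11.2 kW = 11200 W
P_in = P_out / η = 11200 / 0.772 = 14508 W
I = P_in / V = 14508 / 500 = 29 A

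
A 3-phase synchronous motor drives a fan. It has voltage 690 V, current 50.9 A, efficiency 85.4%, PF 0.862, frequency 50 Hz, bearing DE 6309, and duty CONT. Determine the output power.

44.8 kW

P_in = √3·V·I·cosφ = 1.732 × 690 × 50.9 × 0.862 = 52435 W
P_out = η·P_in = 0.854 × 52435 = 44779 W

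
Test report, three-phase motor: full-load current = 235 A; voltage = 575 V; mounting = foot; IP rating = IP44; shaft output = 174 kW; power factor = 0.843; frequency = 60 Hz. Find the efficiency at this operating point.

P_out = 174 kW = 174000 W
P_in = √3·V_L·I_L·cosφ = 1.732 × 575 × 235 × 0.843 = 197293 W
η = P_out / P_in = 174000 / 197293 = 0.882 = 88.2%

88.2 %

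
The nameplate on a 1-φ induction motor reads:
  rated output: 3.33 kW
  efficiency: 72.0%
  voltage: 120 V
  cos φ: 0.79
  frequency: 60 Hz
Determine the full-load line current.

P_out = 3.33 kW = 3330 W
P_in = P_out / η = 3330 / 0.720 = 4625 W
I = P_in / (V·cosφ) = 4625 / (120 × 0.79) = 48.8 A

48.8 A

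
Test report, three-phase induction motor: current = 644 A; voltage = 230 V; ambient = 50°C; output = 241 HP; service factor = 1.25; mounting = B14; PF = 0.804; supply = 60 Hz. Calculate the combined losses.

P_in = √3·V·I·cosφ = 1.732×230×644×0.804 = 206261 W
P_out = 241×746 = 179786 W
Losses = P_in − P_out = 206261 − 179786 = 26475 W

26500 W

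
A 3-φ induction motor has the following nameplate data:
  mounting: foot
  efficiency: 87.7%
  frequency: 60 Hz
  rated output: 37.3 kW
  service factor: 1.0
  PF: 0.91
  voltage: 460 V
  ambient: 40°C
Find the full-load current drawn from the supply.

P_out = 37.3 kW = 37300 W
P_in = P_out / η = 37300 / 0.877 = 42531 W
I_L = P_in / (√3·V_L·cosφ) = 42531 / (1.732 × 460 × 0.91) = 58.7 A

58.7 A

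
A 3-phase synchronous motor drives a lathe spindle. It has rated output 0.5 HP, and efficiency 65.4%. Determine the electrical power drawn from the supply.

0.57 kW

P_out = 0.5 × 746 = 373 W
P_in = P_out/η = 373/0.654 = 570 W = 0.57 kW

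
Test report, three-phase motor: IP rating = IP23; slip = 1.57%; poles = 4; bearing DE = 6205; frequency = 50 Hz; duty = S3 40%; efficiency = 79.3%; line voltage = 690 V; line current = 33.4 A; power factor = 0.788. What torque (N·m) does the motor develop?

P_in = √3·V·I·cosφ = 1.732 × 690 × 33.4 × 0.788 = 31454 W
P_out = η·P_in = 0.793 × 31454 = 24943 W
n_s = 120×50/4 = 1500 rpm; n = 1500×(1−0.0157) = 1476 rpm
ω = 2π×1476/60 = 154.6 rad/s
τ = P_out/ω = 24943/154.6 = 161 N·m

161 N·m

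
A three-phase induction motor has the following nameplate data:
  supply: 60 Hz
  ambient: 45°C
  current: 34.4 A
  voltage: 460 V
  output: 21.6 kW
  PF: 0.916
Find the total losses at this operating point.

3510 W

P_in = √3·V·I·cosφ = 1.732×460×34.4×0.916 = 25105 W
P_out = 21600 W
Losses = P_in − P_out = 25105 − 21600 = 3505 W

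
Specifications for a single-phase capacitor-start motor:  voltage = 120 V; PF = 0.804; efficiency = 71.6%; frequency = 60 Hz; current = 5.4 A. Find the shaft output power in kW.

P_in = V·I·cosφ = 120 × 5.4 × 0.804 = 521 W
P_out = η·P_in = 0.716 × 521 = 373 W

0.373 kW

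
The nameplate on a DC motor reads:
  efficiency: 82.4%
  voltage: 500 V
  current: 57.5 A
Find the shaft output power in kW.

P_in = V·I = 500 × 57.5 = 28750 W
P_out = η·P_in = 0.824 × 28750 = 23690 W

23.7 kW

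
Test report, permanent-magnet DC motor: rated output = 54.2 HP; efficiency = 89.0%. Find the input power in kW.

P_out = 54.2 × 746 = 40433 W
P_in = P_out/η = 40433/0.89 = 45430 W = 45.4 kW

45.4 kW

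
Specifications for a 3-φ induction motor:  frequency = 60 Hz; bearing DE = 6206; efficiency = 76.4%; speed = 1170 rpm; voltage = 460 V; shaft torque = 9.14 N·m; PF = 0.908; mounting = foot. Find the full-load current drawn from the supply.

ω = 2π×1170/60 = 122.5 rad/s; P_out = τω = 9.14 × 122.5 = 1120 W
P_in = P_out / η = 1120 / 0.764 = 1466 W
I_L = P_in / (√3·V_L·cosφ) = 1466 / (1.732 × 460 × 0.908) = 2.03 A

2.03 A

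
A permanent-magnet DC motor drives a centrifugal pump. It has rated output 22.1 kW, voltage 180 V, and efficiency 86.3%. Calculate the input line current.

142 A

P_out = 22.1 kW = 22100 W
P_in = P_out / η = 22100 / 0.863 = 25608 W
I = P_in / V = 25608 / 180 = 142 A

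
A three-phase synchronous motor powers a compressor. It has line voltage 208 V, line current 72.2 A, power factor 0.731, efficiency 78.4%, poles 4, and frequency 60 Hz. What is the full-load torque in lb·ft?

P_in = √3·V·I·cosφ = 1.732 × 208 × 72.2 × 0.731 = 19014 W
P_out = η·P_in = 0.784 × 19014 = 14907 W
n = n_s = 120×60/4 = 1800 rpm (synchronous)
ω = 2π×1800/60 = 188.5 rad/s
τ = P_out/ω = 14907/188.5 = 79.08 N·m
In lb·ft: 79.08/1.356 = 58.3 lb·ft

58.3 lb·ft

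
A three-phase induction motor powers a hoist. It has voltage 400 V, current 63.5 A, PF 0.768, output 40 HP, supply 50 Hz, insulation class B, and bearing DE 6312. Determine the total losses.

P_in = √3·V·I·cosφ = 1.732×400×63.5×0.768 = 33786 W
P_out = 40×746 = 29840 W
Losses = P_in − P_out = 33786 − 29840 = 3946 W

3.95 kW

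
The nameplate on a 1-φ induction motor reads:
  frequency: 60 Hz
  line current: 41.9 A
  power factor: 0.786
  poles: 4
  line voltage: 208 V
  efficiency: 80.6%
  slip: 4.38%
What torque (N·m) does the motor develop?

P_in = V·I·cosφ = 208 × 41.9 × 0.786 = 6850 W
P_out = η·P_in = 0.806 × 6850 = 5521 W
n_s = 120×60/4 = 1800 rpm; n = 1800×(1−0.0438) = 1721 rpm
ω = 2π×1721/60 = 180.2 rad/s
τ = P_out/ω = 5521/180.2 = 30.6 N·m

30.6 N·m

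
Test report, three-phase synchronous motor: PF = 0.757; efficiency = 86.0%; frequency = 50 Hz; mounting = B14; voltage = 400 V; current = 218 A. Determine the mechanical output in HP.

132 HP

P_in = √3·V·I·cosφ = 1.732 × 400 × 218 × 0.757 = 114330 W
P_out = η·P_in = 0.86 × 114330 = 98324 W
= 98324/746 = 132 HP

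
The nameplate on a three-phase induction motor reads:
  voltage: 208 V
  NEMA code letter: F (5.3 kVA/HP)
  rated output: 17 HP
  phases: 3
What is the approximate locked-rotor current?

250 A

S_LR = 5.3 × 17 = 90.1 kVA
I_LR = S_LR/(√3·V_L) = 90100/(1.732×208) = 250 A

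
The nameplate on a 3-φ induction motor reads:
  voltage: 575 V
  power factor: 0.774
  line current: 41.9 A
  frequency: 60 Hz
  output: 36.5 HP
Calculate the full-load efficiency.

84.3 %

P_out = 36.5 × 746 = 27229 W
P_in = √3·V_L·I_L·cosφ = 1.732 × 575 × 41.9 × 0.774 = 32298 W
η = P_out / P_in = 27229 / 32298 = 0.843 = 84.3%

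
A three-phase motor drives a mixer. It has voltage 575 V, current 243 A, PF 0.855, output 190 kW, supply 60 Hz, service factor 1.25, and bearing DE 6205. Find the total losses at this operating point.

16900 W

P_in = √3·V·I·cosφ = 1.732×575×243×0.855 = 206913 W
P_out = 190000 W
Losses = P_in − P_out = 206913 − 190000 = 16913 W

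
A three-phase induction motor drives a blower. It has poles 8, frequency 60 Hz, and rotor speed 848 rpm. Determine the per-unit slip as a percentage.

n_s = 120f/p = 120×60/8 = 900 rpm
s = (n_s − n)/n_s = (900 − 848)/900 = 0.0578

5.78 %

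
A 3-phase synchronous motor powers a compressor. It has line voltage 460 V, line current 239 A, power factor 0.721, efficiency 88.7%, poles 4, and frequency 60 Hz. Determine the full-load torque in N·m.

646 N·m

P_in = √3·V·I·cosφ = 1.732 × 460 × 239 × 0.721 = 137290 W
P_out = η·P_in = 0.887 × 137290 = 121776 W
n = n_s = 120×60/4 = 1800 rpm (synchronous)
ω = 2π×1800/60 = 188.5 rad/s
τ = P_out/ω = 121776/188.5 = 646 N·m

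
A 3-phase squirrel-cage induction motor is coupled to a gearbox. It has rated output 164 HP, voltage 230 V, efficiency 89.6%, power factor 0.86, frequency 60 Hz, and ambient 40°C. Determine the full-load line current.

P_out = 164 × 746 = 122344 W
P_in = P_out / η = 122344 / 0.896 = 136545 W
I_L = P_in / (√3·V_L·cosφ) = 136545 / (1.732 × 230 × 0.86) = 399 A

399 A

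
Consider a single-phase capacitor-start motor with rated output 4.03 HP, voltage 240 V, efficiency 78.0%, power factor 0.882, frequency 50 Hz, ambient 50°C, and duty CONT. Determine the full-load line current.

18.2 A

P_out = 4.03 × 746 = 3006 W
P_in = P_out / η = 3006 / 0.780 = 3854 W
I = P_in / (V·cosφ) = 3854 / (240 × 0.882) = 18.2 A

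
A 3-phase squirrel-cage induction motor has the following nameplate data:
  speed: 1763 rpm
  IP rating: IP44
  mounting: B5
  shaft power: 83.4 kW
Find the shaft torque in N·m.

ω = 2π × 1763/60 = 184.6 rad/s
τ = P/ω = 83400/184.6 = 452 N·m

452 N·m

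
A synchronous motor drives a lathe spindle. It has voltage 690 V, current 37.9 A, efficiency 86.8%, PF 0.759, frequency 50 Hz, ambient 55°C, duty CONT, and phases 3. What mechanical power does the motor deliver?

29.8 kW

P_in = √3·V·I·cosφ = 1.732 × 690 × 37.9 × 0.759 = 34378 W
P_out = η·P_in = 0.868 × 34378 = 29840 W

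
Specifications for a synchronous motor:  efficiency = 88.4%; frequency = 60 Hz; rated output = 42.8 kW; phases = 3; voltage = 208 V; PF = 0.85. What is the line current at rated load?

158 A

P_out = 42.8 kW = 42800 W
P_in = P_out / η = 42800 / 0.884 = 48416 W
I_L = P_in / (√3·V_L·cosφ) = 48416 / (1.732 × 208 × 0.85) = 158 A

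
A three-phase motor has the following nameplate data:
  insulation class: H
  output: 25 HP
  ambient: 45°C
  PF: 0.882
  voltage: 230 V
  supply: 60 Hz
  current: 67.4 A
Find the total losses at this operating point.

P_in = √3·V·I·cosφ = 1.732×230×67.4×0.882 = 23681 W
P_out = 25×746 = 18650 W
Losses = P_in − P_out = 23681 − 18650 = 5031 W

5030 W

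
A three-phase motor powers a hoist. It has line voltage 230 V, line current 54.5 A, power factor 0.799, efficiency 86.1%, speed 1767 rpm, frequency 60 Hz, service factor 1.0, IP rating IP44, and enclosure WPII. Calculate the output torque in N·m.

80.7 N·m

P_in = √3·V·I·cosφ = 1.732 × 230 × 54.5 × 0.799 = 17347 W
P_out = η·P_in = 0.861 × 17347 = 14936 W
n = 1767 rpm
ω = 2π×1767/60 = 185 rad/s
τ = P_out/ω = 14936/185 = 80.7 N·m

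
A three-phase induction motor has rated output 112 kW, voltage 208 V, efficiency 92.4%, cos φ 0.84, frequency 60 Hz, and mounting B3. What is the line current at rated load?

P_out = 112 kW = 112000 W
P_in = P_out / η = 112000 / 0.924 = 121212 W
I_L = P_in / (√3·V_L·cosφ) = 121212 / (1.732 × 208 × 0.84) = 401 A

401 A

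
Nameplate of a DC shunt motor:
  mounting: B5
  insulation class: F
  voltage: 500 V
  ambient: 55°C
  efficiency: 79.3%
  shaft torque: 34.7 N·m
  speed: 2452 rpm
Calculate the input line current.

ω = 2π×2452/60 = 256.8 rad/s; P_out = τω = 34.7 × 256.8 = 8911 W
P_in = P_out / η = 8911 / 0.793 = 11237 W
I = P_in / V = 11237 / 500 = 22.5 A

22.5 A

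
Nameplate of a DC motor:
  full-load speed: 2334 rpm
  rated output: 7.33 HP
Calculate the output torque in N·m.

22.4 N·m

P_out = 7.33 × 746 = 5468 W
ω = 2π × 2334/60 = 244.4 rad/s
τ = P_out/ω = 5468/244.4 = 22.4 N·m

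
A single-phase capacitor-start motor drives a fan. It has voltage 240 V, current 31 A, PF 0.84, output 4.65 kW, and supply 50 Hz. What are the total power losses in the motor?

1600 W

P_in = V·I·cosφ = 240×31×0.84 = 6250 W
P_out = 4650 W
Losses = P_in − P_out = 6250 − 4650 = 1600 W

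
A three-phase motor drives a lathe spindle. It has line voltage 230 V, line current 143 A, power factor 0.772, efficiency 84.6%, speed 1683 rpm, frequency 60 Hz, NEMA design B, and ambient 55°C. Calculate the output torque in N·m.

P_in = √3·V·I·cosφ = 1.732 × 230 × 143 × 0.772 = 43977 W
P_out = η·P_in = 0.846 × 43977 = 37205 W
n = 1683 rpm
ω = 2π×1683/60 = 176.2 rad/s
τ = P_out/ω = 37205/176.2 = 211 N·m

211 N·m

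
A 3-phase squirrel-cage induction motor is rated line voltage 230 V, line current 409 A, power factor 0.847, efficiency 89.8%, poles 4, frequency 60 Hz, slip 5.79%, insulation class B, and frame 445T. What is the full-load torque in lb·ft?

515 lb·ft

P_in = √3·V·I·cosφ = 1.732 × 230 × 409 × 0.847 = 138001 W
P_out = η·P_in = 0.898 × 138001 = 123925 W
n_s = 120×60/4 = 1800 rpm; n = 1800×(1−0.0579) = 1696 rpm
ω = 2π×1696/60 = 177.6 rad/s
τ = P_out/ω = 123925/177.6 = 697.8 N·m
In lb·ft: 697.8/1.356 = 515 lb·ft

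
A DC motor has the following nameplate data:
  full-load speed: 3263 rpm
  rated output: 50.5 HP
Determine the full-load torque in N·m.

110 N·m

P_out = 50.5 × 746 = 37673 W
ω = 2π × 3263/60 = 341.7 rad/s
τ = P_out/ω = 37673/341.7 = 110 N·m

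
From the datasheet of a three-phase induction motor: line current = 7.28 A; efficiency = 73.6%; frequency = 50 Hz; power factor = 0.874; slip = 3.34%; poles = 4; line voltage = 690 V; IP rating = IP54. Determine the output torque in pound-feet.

27.2 lb·ft

P_in = √3·V·I·cosφ = 1.732 × 690 × 7.28 × 0.874 = 7604 W
P_out = η·P_in = 0.736 × 7604 = 5597 W
n_s = 120×50/4 = 1500 rpm; n = 1500×(1−0.0334) = 1450 rpm
ω = 2π×1450/60 = 151.8 rad/s
τ = P_out/ω = 5597/151.8 = 36.87 N·m
In lb·ft: 36.87/1.356 = 27.2 lb·ft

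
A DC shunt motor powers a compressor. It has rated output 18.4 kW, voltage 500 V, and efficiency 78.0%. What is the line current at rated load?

P_out = 18.4 kW = 18400 W
P_in = P_out / η = 18400 / 0.780 = 23590 W
I = P_in / V = 23590 / 500 = 47.2 A

47.2 A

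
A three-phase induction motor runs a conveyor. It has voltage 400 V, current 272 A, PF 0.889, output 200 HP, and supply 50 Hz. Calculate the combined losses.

P_in = √3·V·I·cosφ = 1.732×400×272×0.889 = 167525 W
P_out = 200×746 = 149200 W
Losses = P_in − P_out = 167525 − 149200 = 18325 W

18300 W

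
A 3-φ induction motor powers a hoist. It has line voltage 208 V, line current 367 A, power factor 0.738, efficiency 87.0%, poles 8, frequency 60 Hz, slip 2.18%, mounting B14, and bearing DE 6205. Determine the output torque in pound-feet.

679 lb·ft

P_in = √3·V·I·cosφ = 1.732 × 208 × 367 × 0.738 = 97574 W
P_out = η·P_in = 0.87 × 97574 = 84889 W
n_s = 120×60/8 = 900 rpm; n = 900×(1−0.0218) = 880 rpm
ω = 2π×880/60 = 92.15 rad/s
τ = P_out/ω = 84889/92.15 = 921.2 N·m
In lb·ft: 921.2/1.356 = 679 lb·ft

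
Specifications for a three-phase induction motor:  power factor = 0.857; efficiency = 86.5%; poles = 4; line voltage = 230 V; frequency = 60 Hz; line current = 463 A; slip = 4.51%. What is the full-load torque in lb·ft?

560 lb·ft

P_in = √3·V·I·cosφ = 1.732 × 230 × 463 × 0.857 = 158066 W
P_out = η·P_in = 0.865 × 158066 = 136727 W
n_s = 120×60/4 = 1800 rpm; n = 1800×(1−0.0451) = 1719 rpm
ω = 2π×1719/60 = 180 rad/s
τ = P_out/ω = 136727/180 = 759.6 N·m
In lb·ft: 759.6/1.356 = 560 lb·ft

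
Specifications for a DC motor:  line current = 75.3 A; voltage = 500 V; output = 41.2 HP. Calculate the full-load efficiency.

P_out = 41.2 × 746 = 30735 W
P_in = V·I = 500 × 75.3 = 37650 W
η = P_out / P_in = 30735 / 37650 = 0.816 = 81.6%

81.6 %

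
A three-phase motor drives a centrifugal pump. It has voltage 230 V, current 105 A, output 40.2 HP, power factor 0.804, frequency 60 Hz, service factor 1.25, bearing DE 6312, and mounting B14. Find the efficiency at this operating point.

P_out = 40.2 × 746 = 29989 W
P_in = √3·V_L·I_L·cosφ = 1.732 × 230 × 105 × 0.804 = 33630 W
η = P_out / P_in = 29989 / 33630 = 0.892 = 89.2%

89.2 %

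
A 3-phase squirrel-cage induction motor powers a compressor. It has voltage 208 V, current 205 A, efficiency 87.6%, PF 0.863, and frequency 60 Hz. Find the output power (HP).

P_in = √3·V·I·cosφ = 1.732 × 208 × 205 × 0.863 = 63735 W
P_out = η·P_in = 0.876 × 63735 = 55832 W
= 55832/746 = 74.8 HP

74.8 HP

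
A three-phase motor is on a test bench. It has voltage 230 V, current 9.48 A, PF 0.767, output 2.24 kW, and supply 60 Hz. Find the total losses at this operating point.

P_in = √3·V·I·cosφ = 1.732×230×9.48×0.767 = 2897 W
P_out = 2240 W
Losses = P_in − P_out = 2897 − 2240 = 657 W

657 W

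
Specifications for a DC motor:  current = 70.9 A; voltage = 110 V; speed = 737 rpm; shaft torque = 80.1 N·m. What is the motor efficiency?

79.3 %

ω = 2π × 737/60 = 77.18 rad/s; P_out = τω = 80.1 × 77.18 = 6182 W
P_in = V·I = 110 × 70.9 = 7799 W
η = P_out / P_in = 6182 / 7799 = 0.793 = 79.3%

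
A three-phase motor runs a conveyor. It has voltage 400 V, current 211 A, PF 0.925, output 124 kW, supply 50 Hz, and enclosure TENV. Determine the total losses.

P_in = √3·V·I·cosφ = 1.732×400×211×0.925 = 135217 W
P_out = 124000 W
Losses = P_in − P_out = 135217 − 124000 = 11217 W

11200 W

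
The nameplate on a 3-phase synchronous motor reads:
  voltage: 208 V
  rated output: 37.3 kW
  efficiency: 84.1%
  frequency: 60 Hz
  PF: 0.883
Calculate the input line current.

139 A

P_out = 37.3 kW = 37300 W
P_in = P_out / η = 37300 / 0.841 = 44352 W
I_L = P_in / (√3·V_L·cosφ) = 44352 / (1.732 × 208 × 0.883) = 139 A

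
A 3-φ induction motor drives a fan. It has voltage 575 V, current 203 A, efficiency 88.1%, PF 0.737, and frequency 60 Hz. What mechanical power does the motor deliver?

P_in = √3·V·I·cosφ = 1.732 × 575 × 203 × 0.737 = 148998 W
P_out = η·P_in = 0.881 × 148998 = 131267 W

131 kW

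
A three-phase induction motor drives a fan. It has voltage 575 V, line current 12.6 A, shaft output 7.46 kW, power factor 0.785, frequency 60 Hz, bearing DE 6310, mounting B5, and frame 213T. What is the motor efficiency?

P_out = 7.46 kW = 7460 W
P_in = √3·V_L·I_L·cosφ = 1.732 × 575 × 12.6 × 0.785 = 9850 W
η = P_out / P_in = 7460 / 9850 = 0.757 = 75.7%

75.7 %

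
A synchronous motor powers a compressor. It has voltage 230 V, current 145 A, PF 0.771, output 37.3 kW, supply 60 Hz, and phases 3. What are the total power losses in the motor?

P_in = √3·V·I·cosφ = 1.732×230×145×0.771 = 44535 W
P_out = 37300 W
Losses = P_in − P_out = 44535 − 37300 = 7235 W

7240 W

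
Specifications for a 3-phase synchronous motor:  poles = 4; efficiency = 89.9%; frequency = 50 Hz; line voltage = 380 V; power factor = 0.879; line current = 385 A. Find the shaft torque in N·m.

1270 N·m

P_in = √3·V·I·cosφ = 1.732 × 380 × 385 × 0.879 = 222731 W
P_out = η·P_in = 0.899 × 222731 = 200235 W
n = n_s = 120×50/4 = 1500 rpm (synchronous)
ω = 2π×1500/60 = 157.1 rad/s
τ = P_out/ω = 200235/157.1 = 1270 N·m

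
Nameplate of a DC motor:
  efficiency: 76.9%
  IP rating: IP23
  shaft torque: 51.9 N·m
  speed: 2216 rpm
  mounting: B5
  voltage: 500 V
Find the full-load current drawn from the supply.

ω = 2π×2216/60 = 232.1 rad/s; P_out = τω = 51.9 × 232.1 = 12046 W
P_in = P_out / η = 12046 / 0.769 = 15664 W
I = P_in / V = 15664 / 500 = 31.3 A

31.3 A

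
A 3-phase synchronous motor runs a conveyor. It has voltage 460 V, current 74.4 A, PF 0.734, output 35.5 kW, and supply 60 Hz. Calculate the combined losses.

P_in = √3·V·I·cosφ = 1.732×460×74.4×0.734 = 43509 W
P_out = 35500 W
Losses = P_in − P_out = 43509 − 35500 = 8009 W

8010 W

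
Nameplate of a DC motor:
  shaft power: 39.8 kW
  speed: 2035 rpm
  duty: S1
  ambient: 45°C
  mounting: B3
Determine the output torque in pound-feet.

ω = 2π × 2035/60 = 213.1 rad/s
τ = P/ω = 39800/213.1 = 186.8 N·m
In lb·ft: 186.8/1.356 = 138 lb·ft

138 lb·ft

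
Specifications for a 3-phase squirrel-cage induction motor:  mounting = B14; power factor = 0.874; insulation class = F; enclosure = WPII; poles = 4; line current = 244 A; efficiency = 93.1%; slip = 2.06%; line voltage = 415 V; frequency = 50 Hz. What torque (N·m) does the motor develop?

928 N·m

P_in = √3·V·I·cosφ = 1.732 × 415 × 244 × 0.874 = 153284 W
P_out = η·P_in = 0.931 × 153284 = 142707 W
n_s = 120×50/4 = 1500 rpm; n = 1500×(1−0.0206) = 1469 rpm
ω = 2π×1469/60 = 153.8 rad/s
τ = P_out/ω = 142707/153.8 = 928 N·m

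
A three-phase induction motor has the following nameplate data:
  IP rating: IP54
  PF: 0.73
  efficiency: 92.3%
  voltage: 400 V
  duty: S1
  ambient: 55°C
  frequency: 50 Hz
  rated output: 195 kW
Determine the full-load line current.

P_out = 195 kW = 195000 W
P_in = P_out / η = 195000 / 0.923 = 211268 W
I_L = P_in / (√3·V_L·cosφ) = 211268 / (1.732 × 400 × 0.73) = 418 A

418 A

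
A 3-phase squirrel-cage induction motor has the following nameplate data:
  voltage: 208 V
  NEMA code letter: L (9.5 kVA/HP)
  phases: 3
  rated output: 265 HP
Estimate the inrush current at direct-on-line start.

S_LR = 9.5 × 265 = 2517.5 kVA
I_LR = S_LR/(√3·V_L) = 2517500/(1.732×208) = 6990 A

6990 A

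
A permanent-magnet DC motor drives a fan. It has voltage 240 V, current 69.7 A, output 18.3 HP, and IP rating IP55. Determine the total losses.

3080 W

P_in = V·I = 240×69.7 = 16728 W
P_out = 18.3×746 = 13652 W
Losses = P_in − P_out = 16728 − 13652 = 3076 W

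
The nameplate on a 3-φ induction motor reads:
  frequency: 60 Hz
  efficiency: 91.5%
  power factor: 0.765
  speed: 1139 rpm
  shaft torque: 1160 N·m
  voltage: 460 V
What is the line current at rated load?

ω = 2π×1139/60 = 119.3 rad/s; P_out = τω = 1160 × 119.3 = 138388 W
P_in = P_out / η = 138388 / 0.915 = 151244 W
I_L = P_in / (√3·V_L·cosφ) = 151244 / (1.732 × 460 × 0.765) = 248 A

248 A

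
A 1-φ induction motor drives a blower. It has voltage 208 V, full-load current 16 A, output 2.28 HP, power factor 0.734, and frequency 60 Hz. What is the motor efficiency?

69.6 %

P_out = 2.28 × 746 = 1701 W
P_in = V·I·cosφ = 208 × 16 × 0.734 = 2443 W
η = P_out / P_in = 1701 / 2443 = 0.696 = 69.6%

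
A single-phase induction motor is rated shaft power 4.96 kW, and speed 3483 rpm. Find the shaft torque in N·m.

13.6 N·m

ω = 2π × 3483/60 = 364.7 rad/s
τ = P/ω = 4960/364.7 = 13.6 N·m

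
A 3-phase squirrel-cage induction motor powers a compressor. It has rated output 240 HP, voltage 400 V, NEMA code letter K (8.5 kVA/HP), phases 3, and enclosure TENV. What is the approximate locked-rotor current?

S_LR = 8.5 × 240 = 2040 kVA
I_LR = S_LR/(√3·V_L) = 2040000/(1.732×400) = 2940 A

2940 A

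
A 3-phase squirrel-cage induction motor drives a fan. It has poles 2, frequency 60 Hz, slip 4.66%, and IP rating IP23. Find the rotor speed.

3432 rpm

n_s = 120f/p = 120×60/2 = 3600 rpm
n = n_s(1 − s) = 3600 × (1 − 0.0466) = 3432 rpm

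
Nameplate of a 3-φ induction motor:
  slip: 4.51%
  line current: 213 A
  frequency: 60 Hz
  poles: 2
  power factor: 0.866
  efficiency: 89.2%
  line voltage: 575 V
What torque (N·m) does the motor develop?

P_in = √3·V·I·cosφ = 1.732 × 575 × 213 × 0.866 = 183702 W
P_out = η·P_in = 0.892 × 183702 = 163862 W
n_s = 120×60/2 = 3600 rpm; n = 3600×(1−0.0451) = 3438 rpm
ω = 2π×3438/60 = 360 rad/s
τ = P_out/ω = 163862/360 = 455 N·m

455 N·m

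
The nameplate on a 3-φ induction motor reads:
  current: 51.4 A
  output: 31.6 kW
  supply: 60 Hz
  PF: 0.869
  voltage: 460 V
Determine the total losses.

3990 W

P_in = √3·V·I·cosφ = 1.732×460×51.4×0.869 = 35587 W
P_out = 31600 W
Losses = P_in − P_out = 35587 − 31600 = 3987 W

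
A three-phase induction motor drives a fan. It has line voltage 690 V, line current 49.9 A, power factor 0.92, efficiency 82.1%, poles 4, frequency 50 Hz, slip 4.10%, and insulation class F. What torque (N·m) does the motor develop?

299 N·m

P_in = √3·V·I·cosφ = 1.732 × 690 × 49.9 × 0.92 = 54864 W
P_out = η·P_in = 0.821 × 54864 = 45043 W
n_s = 120×50/4 = 1500 rpm; n = 1500×(1−0.041) = 1439 rpm
ω = 2π×1439/60 = 150.7 rad/s
τ = P_out/ω = 45043/150.7 = 299 N·m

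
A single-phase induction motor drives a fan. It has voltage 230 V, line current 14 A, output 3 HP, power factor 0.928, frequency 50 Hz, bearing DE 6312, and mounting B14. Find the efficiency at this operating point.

P_out = 3 × 746 = 2238 W
P_in = V·I·cosφ = 230 × 14 × 0.928 = 2988 W
η = P_out / P_in = 2238 / 2988 = 0.749 = 74.9%

74.9 %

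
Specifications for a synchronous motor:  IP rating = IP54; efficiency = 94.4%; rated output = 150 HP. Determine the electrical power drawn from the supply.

P_out = 150 × 746 = 111900 W
P_in = P_out/η = 111900/0.944 = 118538 W = 119 kW

119 kW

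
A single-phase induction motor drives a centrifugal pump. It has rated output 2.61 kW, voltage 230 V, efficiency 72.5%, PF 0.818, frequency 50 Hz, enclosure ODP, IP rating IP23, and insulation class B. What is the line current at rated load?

19.1 A

P_out = 2.61 kW = 2610 W
P_in = P_out / η = 2610 / 0.725 = 3600 W
I = P_in / (V·cosφ) = 3600 / (230 × 0.818) = 19.1 A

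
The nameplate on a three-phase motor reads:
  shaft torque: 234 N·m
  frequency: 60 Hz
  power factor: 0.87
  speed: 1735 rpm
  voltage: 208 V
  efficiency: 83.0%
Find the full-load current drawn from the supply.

ω = 2π×1735/60 = 181.7 rad/s; P_out = τω = 234 × 181.7 = 42518 W
P_in = P_out / η = 42518 / 0.830 = 51227 W
I_L = P_in / (√3·V_L·cosφ) = 51227 / (1.732 × 208 × 0.87) = 163 A

163 A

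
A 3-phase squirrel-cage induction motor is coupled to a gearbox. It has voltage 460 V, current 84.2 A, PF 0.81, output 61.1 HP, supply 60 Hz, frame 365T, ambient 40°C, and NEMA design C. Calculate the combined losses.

8.76 kW

P_in = √3·V·I·cosφ = 1.732×460×84.2×0.81 = 54338 W
P_out = 61.1×746 = 45581 W
Losses = P_in − P_out = 54338 − 45581 = 8757 W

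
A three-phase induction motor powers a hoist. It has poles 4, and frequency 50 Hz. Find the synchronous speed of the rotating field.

1500 rpm

n_s = 120f/p = 120×50/4 = 1500 rpm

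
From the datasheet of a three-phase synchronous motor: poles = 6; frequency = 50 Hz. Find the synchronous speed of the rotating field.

n_s = 120f/p = 120×50/6 = 1000 rpm

1000 rpm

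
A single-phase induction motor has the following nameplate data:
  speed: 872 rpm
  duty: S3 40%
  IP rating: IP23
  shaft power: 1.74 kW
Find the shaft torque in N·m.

ω = 2π × 872/60 = 91.32 rad/s
τ = P/ω = 1740/91.32 = 19.1 N·m

19.1 N·m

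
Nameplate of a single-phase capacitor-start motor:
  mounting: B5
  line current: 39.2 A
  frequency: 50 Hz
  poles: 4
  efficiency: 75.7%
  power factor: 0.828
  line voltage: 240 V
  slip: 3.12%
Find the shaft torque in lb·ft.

P_in = V·I·cosφ = 240 × 39.2 × 0.828 = 7790 W
P_out = η·P_in = 0.757 × 7790 = 5897 W
n_s = 120×50/4 = 1500 rpm; n = 1500×(1−0.0312) = 1453 rpm
ω = 2π×1453/60 = 152.2 rad/s
τ = P_out/ω = 5897/152.2 = 38.75 N·m
In lb·ft: 38.75/1.356 = 28.6 lb·ft

28.6 lb·ft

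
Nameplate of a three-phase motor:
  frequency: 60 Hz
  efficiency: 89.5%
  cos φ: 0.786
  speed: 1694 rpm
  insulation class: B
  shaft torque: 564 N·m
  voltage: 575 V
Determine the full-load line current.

ω = 2π×1694/60 = 177.4 rad/s; P_out = τω = 564 × 177.4 = 100054 W
P_in = P_out / η = 100054 / 0.895 = 111792 W
I_L = P_in / (√3·V_L·cosφ) = 111792 / (1.732 × 575 × 0.786) = 143 A

143 A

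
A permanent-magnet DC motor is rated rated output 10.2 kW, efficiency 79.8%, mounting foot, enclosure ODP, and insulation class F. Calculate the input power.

12.8 kW

P_out = 10200 W
P_in = P_out/η = 10200/0.798 = 12782 W = 12.8 kW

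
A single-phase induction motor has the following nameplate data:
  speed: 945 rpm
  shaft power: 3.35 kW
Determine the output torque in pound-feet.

ω = 2π × 945/60 = 98.96 rad/s
τ = P/ω = 3350/98.96 = 33.85 N·m
In lb·ft: 33.85/1.356 = 25 lb·ft

25 lb·ft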